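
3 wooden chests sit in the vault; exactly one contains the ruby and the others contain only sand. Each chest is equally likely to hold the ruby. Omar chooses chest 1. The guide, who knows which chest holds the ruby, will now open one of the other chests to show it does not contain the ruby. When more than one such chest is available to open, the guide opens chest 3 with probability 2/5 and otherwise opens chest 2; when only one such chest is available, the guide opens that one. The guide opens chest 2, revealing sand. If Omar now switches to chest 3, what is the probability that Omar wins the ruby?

5/8

Apply Bayes' rule, conditioning on where the ruby actually is.
If it is in chest 1 (prior 1/3): chest 3 is available but not opened, probability 3/5; weight (1/3)·(3/5) = 1/5.
If it is in chest 2 (prior 1/3): the guide opened chest 2, so this case is ruled out; weight (1/3)·0 = 0.
If it is in chest 3 (prior 1/3): only chest 2 is available, probability 1; weight (1/3)·1 = 1/3.
The weights sum to 8/15.
So P(the ruby in chest 3 | the guide opened chest 2) = (1/3) / (8/15) = 5/8.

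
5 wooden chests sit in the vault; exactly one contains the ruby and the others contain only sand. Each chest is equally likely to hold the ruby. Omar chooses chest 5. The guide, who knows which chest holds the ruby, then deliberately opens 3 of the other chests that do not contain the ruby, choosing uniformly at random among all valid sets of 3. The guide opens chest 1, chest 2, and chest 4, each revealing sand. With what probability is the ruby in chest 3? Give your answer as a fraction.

4/5

Consider each possible location of the ruby in turn.
If it is in any of chests 1, 2, and 4 (prior 1/5 each): that chest was opened and seen not to hold the prize — ruled out; weight (1/5)·0 = 0 each.
If it is in chest 3 (prior 1/5): the guide has no choice, probability 1; weight (1/5)·1 = 1/5.
If it is in chest 5 (prior 1/5): the guide has 4 equally likely choices, so probability 1/4; weight (1/5)·(1/4) = 1/20.
The weights sum to 1/4.
So P(the ruby in chest 3 | the guide opened chest 1, chest 2, and chest 4) = (1/5) / (1/4) = 4/5.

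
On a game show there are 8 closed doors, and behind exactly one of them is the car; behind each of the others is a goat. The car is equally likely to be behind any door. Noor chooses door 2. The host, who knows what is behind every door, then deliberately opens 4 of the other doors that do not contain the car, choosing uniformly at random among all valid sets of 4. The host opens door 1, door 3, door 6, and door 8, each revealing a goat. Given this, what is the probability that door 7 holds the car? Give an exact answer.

Apply Bayes' rule, conditioning on where the car actually is.
If it is behind any of doors 1, 3, 6, and 8 (prior 1/8 each): that door was opened and seen not to hold the prize — ruled out; weight (1/8)·0 = 0 each.
If it is behind door 2 (prior 1/8): the host has 35 equally likely choices, so probability 1/35; weight (1/8)·(1/35) = 1/280.
If it is behind any of doors 4, 5, and 7 (prior 1/8 each): the host has 15 equally likely choices, so probability 1/15; weight (1/8)·(1/15) = 1/120 each.
The weights sum to 1/35.
So P(the car behind door 7 | the host opened door 1, door 3, door 6, and door 8) = (1/120) / (1/35) = 7/24.

7/24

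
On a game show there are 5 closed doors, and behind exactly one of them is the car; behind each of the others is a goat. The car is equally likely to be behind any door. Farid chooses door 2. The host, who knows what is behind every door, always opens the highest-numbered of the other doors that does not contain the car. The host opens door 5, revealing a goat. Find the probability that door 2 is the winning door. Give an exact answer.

Apply Bayes' rule, conditioning on where the car actually is.
If it is behind any of doors 1, 2, 3, and 4 (prior 1/5 each): door 5 is the highest-numbered option available, probability 1; weight (1/5)·1 = 1/5 each.
If it is behind door 5 (prior 1/5): the host opened door 5, so this case is ruled out; weight (1/5)·0 = 0.
The weights sum to 4/5.
So P(the car behind door 2 | the host opened door 5) = (1/5) / (4/5) = 1/4.

1/4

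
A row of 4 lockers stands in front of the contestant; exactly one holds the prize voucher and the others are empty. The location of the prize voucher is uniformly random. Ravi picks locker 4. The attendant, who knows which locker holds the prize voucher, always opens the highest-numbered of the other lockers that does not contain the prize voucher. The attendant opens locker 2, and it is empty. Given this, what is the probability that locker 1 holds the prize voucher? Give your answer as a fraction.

Condition on the true location of the prize voucher.
If it is in either of lockers 1 and 4 (prior 1/4 each): the attendant would have opened locker 3 instead, probability 0; weight (1/4)·0 = 0 each.
If it is in locker 2 (prior 1/4): the attendant opened locker 2, so this case is ruled out; weight (1/4)·0 = 0.
If it is in locker 3 (prior 1/4): locker 2 is the highest-numbered option available, probability 1; weight (1/4)·1 = 1/4.
The weights sum to 1/4.
So P(the prize voucher in locker 1 | the attendant opened locker 2) = 0 / (1/4) = 0.

0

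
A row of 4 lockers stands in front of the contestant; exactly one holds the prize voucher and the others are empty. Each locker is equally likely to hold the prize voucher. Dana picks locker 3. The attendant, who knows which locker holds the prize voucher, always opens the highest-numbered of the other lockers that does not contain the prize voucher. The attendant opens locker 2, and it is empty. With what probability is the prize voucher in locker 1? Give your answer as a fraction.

Condition on the true location of the prize voucher.
If it is in either of lockers 1 and 3 (prior 1/4 each): the attendant would have opened locker 4 instead, probability 0; weight (1/4)·0 = 0 each.
If it is in locker 2 (prior 1/4): the attendant opened locker 2, so this case is ruled out; weight (1/4)·0 = 0.
If it is in locker 4 (prior 1/4): locker 2 is the highest-numbered option available, probability 1; weight (1/4)·1 = 1/4.
The weights sum to 1/4.
So P(the prize voucher in locker 1 | the attendant opened locker 2) = 0 / (1/4) = 0.

0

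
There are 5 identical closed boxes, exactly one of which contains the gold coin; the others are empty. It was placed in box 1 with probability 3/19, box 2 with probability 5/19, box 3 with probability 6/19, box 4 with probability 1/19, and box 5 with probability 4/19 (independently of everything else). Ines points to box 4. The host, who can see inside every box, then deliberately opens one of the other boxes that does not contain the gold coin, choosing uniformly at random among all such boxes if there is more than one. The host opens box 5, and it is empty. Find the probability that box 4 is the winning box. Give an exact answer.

Consider each possible location of the gold coin in turn.
If it is in box 1 (prior 3/19): the host has 3 equally likely choices, so probability 1/3; weight (3/19)·(1/3) = 1/19.
If it is in box 2 (prior 5/19): the host has 3 equally likely choices, so probability 1/3; weight (5/19)·(1/3) = 5/57.
If it is in box 3 (prior 6/19): the host has 3 equally likely choices, so probability 1/3; weight (6/19)·(1/3) = 2/19.
If it is in box 4 (prior 1/19): the host has 4 equally likely choices, so probability 1/4; weight (1/19)·(1/4) = 1/76.
If it is in box 5 (prior 4/19): the host opened box 5, so this case is ruled out; weight (4/19)·0 = 0.
The weights sum to 59/228.
So P(the gold coin in box 4 | the host opened box 5) = (1/76) / (59/228) = 3/59.

3/59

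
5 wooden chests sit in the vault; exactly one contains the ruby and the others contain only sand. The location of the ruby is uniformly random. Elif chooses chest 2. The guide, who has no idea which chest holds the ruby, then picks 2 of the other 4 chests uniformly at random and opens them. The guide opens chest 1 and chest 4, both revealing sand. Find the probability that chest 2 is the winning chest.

1/3

Apply Bayes' rule, conditioning on where the ruby actually is.
If it is in either of chests 1 and 4 (prior 1/5 each): that chest was opened and seen not to hold the prize — ruled out; weight (1/5)·0 = 0 each.
If it is in any of chests 2, 3, and 5 (prior 1/5 each): the guide picks exactly this set with probability 1/6 regardless, and none is the prize; weight (1/5)·(1/6) = 1/30 each.
The weights sum to 1/10.
So P(the ruby in chest 2 | the guide opened chest 1 and chest 4) = (1/30) / (1/10) = 1/3.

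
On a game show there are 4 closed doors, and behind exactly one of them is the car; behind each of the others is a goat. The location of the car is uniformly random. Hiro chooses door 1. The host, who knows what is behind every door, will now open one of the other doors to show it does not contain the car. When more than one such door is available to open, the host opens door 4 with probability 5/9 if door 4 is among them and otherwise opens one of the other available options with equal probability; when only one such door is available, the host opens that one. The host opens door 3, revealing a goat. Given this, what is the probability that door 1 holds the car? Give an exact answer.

4/21

Consider each possible location of the car in turn.
If it is behind door 1 (prior 1/4): door 4 is available but not opened; door 3 gets probability (1 − 5/9)/2 = 2/9; weight (1/4)·(2/9) = 1/18.
If it is behind door 2 (prior 1/4): door 4 is available but not opened, probability 4/9; weight (1/4)·(4/9) = 1/9.
If it is behind door 3 (prior 1/4): the host opened door 3, so this case is ruled out; weight (1/4)·0 = 0.
If it is behind door 4 (prior 1/4): door 4 holds the prize so is unavailable; the host chooses uniformly among the 2 others, probability 1/2; weight (1/4)·(1/2) = 1/8.
The weights sum to 7/24.
So P(the car behind door 1 | the host opened door 3) = (1/18) / (7/24) = 4/21.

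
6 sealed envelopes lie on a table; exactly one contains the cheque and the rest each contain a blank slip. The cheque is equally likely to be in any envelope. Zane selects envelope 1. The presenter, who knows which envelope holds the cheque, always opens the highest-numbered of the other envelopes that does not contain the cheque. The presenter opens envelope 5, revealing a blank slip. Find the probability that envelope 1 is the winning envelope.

Apply Bayes' rule, conditioning on where the cheque actually is.
If it is in any of envelopes 1, 2, 3, and 4 (prior 1/6 each): the presenter would have opened envelope 6 instead, probability 0; weight (1/6)·0 = 0 each.
If it is in envelope 5 (prior 1/6): the presenter opened envelope 5, so this case is ruled out; weight (1/6)·0 = 0.
If it is in envelope 6 (prior 1/6): envelope 5 is the highest-numbered option available, probability 1; weight (1/6)·1 = 1/6.
The weights sum to 1/6.
So P(the cheque in envelope 1 | the presenter opened envelope 5) = 0 / (1/6) = 0.

0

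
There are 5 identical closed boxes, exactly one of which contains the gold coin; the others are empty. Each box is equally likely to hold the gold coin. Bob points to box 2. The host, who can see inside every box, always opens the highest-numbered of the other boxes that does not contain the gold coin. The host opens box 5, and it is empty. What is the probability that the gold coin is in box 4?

1/4

Condition on the true location of the gold coin.
If it is in any of boxes 1, 2, 3, and 4 (prior 1/5 each): box 5 is the highest-numbered option available, probability 1; weight (1/5)·1 = 1/5 each.
If it is in box 5 (prior 1/5): the host opened box 5, so this case is ruled out; weight (1/5)·0 = 0.
The weights sum to 4/5.
So P(the gold coin in box 4 | the host opened box 5) = (1/5) / (4/5) = 1/4.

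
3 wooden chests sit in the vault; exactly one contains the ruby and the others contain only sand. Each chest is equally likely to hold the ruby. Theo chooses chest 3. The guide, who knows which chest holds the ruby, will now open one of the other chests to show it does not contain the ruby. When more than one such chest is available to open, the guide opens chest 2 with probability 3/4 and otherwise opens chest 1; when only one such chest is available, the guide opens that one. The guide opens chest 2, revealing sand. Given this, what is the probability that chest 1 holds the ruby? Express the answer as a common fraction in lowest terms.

4/7

Apply Bayes' rule, conditioning on where the ruby actually is.
If it is in chest 1 (prior 1/3): only chest 2 is available, probability 1; weight (1/3)·1 = 1/3.
If it is in chest 2 (prior 1/3): the guide opened chest 2, so this case is ruled out; weight (1/3)·0 = 0.
If it is in chest 3 (prior 1/3): chest 2 is available, opened with probability 3/4; weight (1/3)·(3/4) = 1/4.
The weights sum to 7/12.
So P(the ruby in chest 1 | the guide opened chest 2) = (1/3) / (7/12) = 4/7.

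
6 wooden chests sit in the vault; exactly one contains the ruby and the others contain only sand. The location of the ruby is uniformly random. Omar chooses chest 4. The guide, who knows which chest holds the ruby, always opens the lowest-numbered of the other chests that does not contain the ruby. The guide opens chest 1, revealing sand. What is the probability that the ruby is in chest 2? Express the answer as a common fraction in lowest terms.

1/5

Consider each possible location of the ruby in turn.
If it is in chest 1 (prior 1/6): the guide opened chest 1, so this case is ruled out; weight (1/6)·0 = 0.
If it is in any of chests 2, 3, 4, 5, and 6 (prior 1/6 each): chest 1 is the lowest-numbered option available, probability 1; weight (1/6)·1 = 1/6 each.
The weights sum to 5/6.
So P(the ruby in chest 2 | the guide opened chest 1) = (1/6) / (5/6) = 1/5.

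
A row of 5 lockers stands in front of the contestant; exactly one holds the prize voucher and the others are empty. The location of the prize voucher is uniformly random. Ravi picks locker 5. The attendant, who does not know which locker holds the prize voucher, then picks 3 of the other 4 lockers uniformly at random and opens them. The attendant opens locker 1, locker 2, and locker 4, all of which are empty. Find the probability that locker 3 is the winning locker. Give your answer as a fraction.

1/2

Condition on the true location of the prize voucher.
If it is in any of lockers 1, 2, and 4 (prior 1/5 each): that locker was opened and seen not to hold the prize — ruled out; weight (1/5)·0 = 0 each.
If it is in either of lockers 3 and 5 (prior 1/5 each): the attendant picks exactly this set with probability 1/4 regardless, and none is the prize; weight (1/5)·(1/4) = 1/20 each.
The weights sum to 1/10.
So P(the prize voucher in locker 3 | the attendant opened locker 1, locker 2, and locker 4) = (1/20) / (1/10) = 1/2.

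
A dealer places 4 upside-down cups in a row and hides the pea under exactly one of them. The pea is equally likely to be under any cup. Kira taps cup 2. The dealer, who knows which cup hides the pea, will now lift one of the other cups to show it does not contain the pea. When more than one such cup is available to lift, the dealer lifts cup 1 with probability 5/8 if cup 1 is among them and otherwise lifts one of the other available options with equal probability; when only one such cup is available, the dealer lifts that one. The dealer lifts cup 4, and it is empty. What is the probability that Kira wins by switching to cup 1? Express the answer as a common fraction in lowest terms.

8/17

Apply Bayes' rule, conditioning on where the pea actually is.
If it is under cup 1 (prior 1/4): cup 1 holds the prize so is unavailable; the dealer chooses uniformly among the 2 others, probability 1/2; weight (1/4)·(1/2) = 1/8.
If it is under cup 2 (prior 1/4): cup 1 is available but not opened; cup 4 gets probability (1 − 5/8)/2 = 3/16; weight (1/4)·(3/16) = 3/64.
If it is under cup 3 (prior 1/4): cup 1 is available but not opened, probability 3/8; weight (1/4)·(3/8) = 3/32.
If it is under cup 4 (prior 1/4): the dealer opened cup 4, so this case is ruled out; weight (1/4)·0 = 0.
The weights sum to 17/64.
So P(the pea under cup 1 | the dealer opened cup 4) = (1/8) / (17/64) = 8/17.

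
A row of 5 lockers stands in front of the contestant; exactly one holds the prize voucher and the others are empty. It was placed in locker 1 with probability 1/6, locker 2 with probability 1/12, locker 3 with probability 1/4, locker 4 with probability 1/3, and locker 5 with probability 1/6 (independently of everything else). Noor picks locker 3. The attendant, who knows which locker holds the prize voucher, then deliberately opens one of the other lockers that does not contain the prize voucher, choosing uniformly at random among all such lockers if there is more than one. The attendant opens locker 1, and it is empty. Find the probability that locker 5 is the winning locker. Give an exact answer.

Condition on the true location of the prize voucher.
If it is in locker 1 (prior 1/6): the attendant opened locker 1, so this case is ruled out; weight (1/6)·0 = 0.
If it is in locker 2 (prior 1/12): the attendant has 3 equally likely choices, so probability 1/3; weight (1/12)·(1/3) = 1/36.
If it is in locker 3 (prior 1/4): the attendant has 4 equally likely choices, so probability 1/4; weight (1/4)·(1/4) = 1/16.
If it is in locker 4 (prior 1/3): the attendant has 3 equally likely choices, so probability 1/3; weight (1/3)·(1/3) = 1/9.
If it is in locker 5 (prior 1/6): the attendant has 3 equally likely choices, so probability 1/3; weight (1/6)·(1/3) = 1/18.
The weights sum to 37/144.
So P(the prize voucher in locker 5 | the attendant opened locker 1) = (1/18) / (37/144) = 8/37.

8/37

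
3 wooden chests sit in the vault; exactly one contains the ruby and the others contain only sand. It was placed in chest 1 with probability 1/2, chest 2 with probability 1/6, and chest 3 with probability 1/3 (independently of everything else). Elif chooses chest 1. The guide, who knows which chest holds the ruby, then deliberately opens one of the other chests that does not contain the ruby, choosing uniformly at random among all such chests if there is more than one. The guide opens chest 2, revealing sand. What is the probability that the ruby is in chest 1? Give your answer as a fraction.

3/7

Consider each possible location of the ruby in turn.
If it is in chest 1 (prior 1/2): the guide has 2 equally likely choices, so probability 1/2; weight (1/2)·(1/2) = 1/4.
If it is in chest 2 (prior 1/6): the guide opened chest 2, so this case is ruled out; weight (1/6)·0 = 0.
If it is in chest 3 (prior 1/3): the guide has no choice, probability 1; weight (1/3)·1 = 1/3.
The weights sum to 7/12.
So P(the ruby in chest 1 | the guide opened chest 2) = (1/4) / (7/12) = 3/7.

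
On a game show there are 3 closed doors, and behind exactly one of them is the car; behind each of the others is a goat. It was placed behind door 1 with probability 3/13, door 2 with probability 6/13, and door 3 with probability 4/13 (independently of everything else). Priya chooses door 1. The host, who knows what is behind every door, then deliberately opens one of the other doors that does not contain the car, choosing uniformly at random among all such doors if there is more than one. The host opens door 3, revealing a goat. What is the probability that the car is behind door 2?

Condition on the true location of the car.
If it is behind door 1 (prior 3/13): the host has 2 equally likely choices, so probability 1/2; weight (3/13)·(1/2) = 3/26.
If it is behind door 2 (prior 6/13): the host has no choice, probability 1; weight (6/13)·1 = 6/13.
If it is behind door 3 (prior 4/13): the host opened door 3, so this case is ruled out; weight (4/13)·0 = 0.
The weights sum to 15/26.
So P(the car behind door 2 | the host opened door 3) = (6/13) / (15/26) = 4/5.

4/5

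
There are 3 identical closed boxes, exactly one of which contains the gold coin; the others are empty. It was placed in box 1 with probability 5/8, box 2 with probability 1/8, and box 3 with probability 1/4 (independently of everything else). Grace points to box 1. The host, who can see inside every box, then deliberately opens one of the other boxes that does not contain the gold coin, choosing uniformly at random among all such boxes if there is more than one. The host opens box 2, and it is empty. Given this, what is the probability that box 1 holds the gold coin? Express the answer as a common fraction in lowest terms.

Apply Bayes' rule, conditioning on where the gold coin actually is.
If it is in box 1 (prior 5/8): the host has 2 equally likely choices, so probability 1/2; weight (5/8)·(1/2) = 5/16.
If it is in box 2 (prior 1/8): the host opened box 2, so this case is ruled out; weight (1/8)·0 = 0.
If it is in box 3 (prior 1/4): the host has no choice, probability 1; weight (1/4)·1 = 1/4.
The weights sum to 9/16.
So P(the gold coin in box 1 | the host opened box 2) = (5/16) / (9/16) = 5/9.

5/9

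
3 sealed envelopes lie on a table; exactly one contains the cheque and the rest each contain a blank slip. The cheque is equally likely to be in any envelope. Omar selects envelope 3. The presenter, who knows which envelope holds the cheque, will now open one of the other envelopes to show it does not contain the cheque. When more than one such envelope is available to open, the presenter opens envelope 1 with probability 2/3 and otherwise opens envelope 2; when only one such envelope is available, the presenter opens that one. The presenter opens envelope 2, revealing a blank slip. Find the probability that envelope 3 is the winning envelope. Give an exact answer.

Condition on the true location of the cheque.
If it is in envelope 1 (prior 1/3): only envelope 2 is available, probability 1; weight (1/3)·1 = 1/3.
If it is in envelope 2 (prior 1/3): the presenter opened envelope 2, so this case is ruled out; weight (1/3)·0 = 0.
If it is in envelope 3 (prior 1/3): envelope 1 is available but not opened, probability 1/3; weight (1/3)·(1/3) = 1/9.
The weights sum to 4/9.
So P(the cheque in envelope 3 | the presenter opened envelope 2) = (1/9) / (4/9) = 1/4.

1/4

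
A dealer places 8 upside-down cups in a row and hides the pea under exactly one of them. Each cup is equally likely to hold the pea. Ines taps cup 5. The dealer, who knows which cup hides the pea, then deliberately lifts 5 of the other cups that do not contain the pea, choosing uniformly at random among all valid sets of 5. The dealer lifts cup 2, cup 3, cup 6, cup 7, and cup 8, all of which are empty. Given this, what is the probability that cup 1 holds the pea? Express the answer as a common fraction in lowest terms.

7/16

Consider each possible location of the pea in turn.
If it is under either of cups 1 and 4 (prior 1/8 each): the dealer has 6 equally likely choices, so probability 1/6; weight (1/8)·(1/6) = 1/48 each.
If it is under any of cups 2, 3, 6, 7, and 8 (prior 1/8 each): that cup was opened and seen not to hold the prize — ruled out; weight (1/8)·0 = 0 each.
If it is under cup 5 (prior 1/8): the dealer has 21 equally likely choices, so probability 1/21; weight (1/8)·(1/21) = 1/168.
The weights sum to 1/21.
So P(the pea under cup 1 | the dealer opened cup 2, cup 3, cup 6, cup 7, and cup 8) = (1/48) / (1/21) = 7/16.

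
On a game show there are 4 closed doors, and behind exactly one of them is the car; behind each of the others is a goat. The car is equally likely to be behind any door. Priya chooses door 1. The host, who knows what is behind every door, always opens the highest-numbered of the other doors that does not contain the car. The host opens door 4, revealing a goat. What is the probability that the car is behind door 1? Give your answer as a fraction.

1/3

Condition on the true location of the car.
If it is behind any of doors 1, 2, and 3 (prior 1/4 each): door 4 is the highest-numbered option available, probability 1; weight (1/4)·1 = 1/4 each.
If it is behind door 4 (prior 1/4): the host opened door 4, so this case is ruled out; weight (1/4)·0 = 0.
The weights sum to 3/4.
So P(the car behind door 1 | the host opened door 4) = (1/4) / (3/4) = 1/3.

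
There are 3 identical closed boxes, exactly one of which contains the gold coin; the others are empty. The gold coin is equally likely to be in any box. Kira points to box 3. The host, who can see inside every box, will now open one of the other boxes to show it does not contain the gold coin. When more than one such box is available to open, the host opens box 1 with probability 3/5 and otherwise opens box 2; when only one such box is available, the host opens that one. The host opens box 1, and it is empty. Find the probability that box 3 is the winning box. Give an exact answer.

3/8

Apply Bayes' rule, conditioning on where the gold coin actually is.
If it is in box 1 (prior 1/3): the host opened box 1, so this case is ruled out; weight (1/3)·0 = 0.
If it is in box 2 (prior 1/3): only box 1 is available, probability 1; weight (1/3)·1 = 1/3.
If it is in box 3 (prior 1/3): box 1 is available, opened with probability 3/5; weight (1/3)·(3/5) = 1/5.
The weights sum to 8/15.
So P(the gold coin in box 3 | the host opened box 1) = (1/5) / (8/15) = 3/8.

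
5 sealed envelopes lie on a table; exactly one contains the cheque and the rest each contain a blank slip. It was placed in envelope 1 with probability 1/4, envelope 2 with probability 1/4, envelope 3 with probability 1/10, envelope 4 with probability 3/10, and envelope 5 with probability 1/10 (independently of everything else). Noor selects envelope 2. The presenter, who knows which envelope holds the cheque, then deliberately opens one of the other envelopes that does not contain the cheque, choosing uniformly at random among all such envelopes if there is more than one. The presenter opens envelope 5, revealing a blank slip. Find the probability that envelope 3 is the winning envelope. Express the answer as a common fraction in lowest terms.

Apply Bayes' rule, conditioning on where the cheque actually is.
If it is in envelope 1 (prior 1/4): the presenter has 3 equally likely choices, so probability 1/3; weight (1/4)·(1/3) = 1/12.
If it is in envelope 2 (prior 1/4): the presenter has 4 equally likely choices, so probability 1/4; weight (1/4)·(1/4) = 1/16.
If it is in envelope 3 (prior 1/10): the presenter has 3 equally likely choices, so probability 1/3; weight (1/10)·(1/3) = 1/30.
If it is in envelope 4 (prior 3/10): the presenter has 3 equally likely choices, so probability 1/3; weight (3/10)·(1/3) = 1/10.
If it is in envelope 5 (prior 1/10): the presenter opened envelope 5, so this case is ruled out; weight (1/10)·0 = 0.
The weights sum to 67/240.
So P(the cheque in envelope 3 | the presenter opened envelope 5) = (1/30) / (67/240) = 8/67.

8/67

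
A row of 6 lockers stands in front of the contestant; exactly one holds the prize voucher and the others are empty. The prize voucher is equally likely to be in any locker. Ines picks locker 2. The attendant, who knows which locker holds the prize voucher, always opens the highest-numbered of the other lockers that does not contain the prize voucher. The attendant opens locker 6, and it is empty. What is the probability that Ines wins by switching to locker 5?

1/5

Consider each possible location of the prize voucher in turn.
If it is in any of lockers 1, 2, 3, 4, and 5 (prior 1/6 each): locker 6 is the highest-numbered option available, probability 1; weight (1/6)·1 = 1/6 each.
If it is in locker 6 (prior 1/6): the attendant opened locker 6, so this case is ruled out; weight (1/6)·0 = 0.
The weights sum to 5/6.
So P(the prize voucher in locker 5 | the attendant opened locker 6) = (1/6) / (5/6) = 1/5.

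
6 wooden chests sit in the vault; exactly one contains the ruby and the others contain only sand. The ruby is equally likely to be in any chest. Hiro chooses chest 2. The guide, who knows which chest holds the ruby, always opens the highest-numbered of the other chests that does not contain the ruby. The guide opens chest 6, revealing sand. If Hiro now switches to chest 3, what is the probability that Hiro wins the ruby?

Apply Bayes' rule, conditioning on where the ruby actually is.
If it is in any of chests 1, 2, 3, 4, and 5 (prior 1/6 each): chest 6 is the highest-numbered option available, probability 1; weight (1/6)·1 = 1/6 each.
If it is in chest 6 (prior 1/6): the guide opened chest 6, so this case is ruled out; weight (1/6)·0 = 0.
The weights sum to 5/6.
So P(the ruby in chest 3 | the guide opened chest 6) = (1/6) / (5/6) = 1/5.

1/5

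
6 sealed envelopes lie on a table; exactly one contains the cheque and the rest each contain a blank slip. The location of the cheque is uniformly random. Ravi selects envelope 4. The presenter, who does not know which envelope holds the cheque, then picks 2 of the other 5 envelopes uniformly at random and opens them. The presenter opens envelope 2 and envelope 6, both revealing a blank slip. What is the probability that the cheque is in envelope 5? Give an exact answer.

1/4

Because the presenter chose which envelopes to open without knowing where the cheque is, the choice is independent of the prize location. Learning that none of the 2 opened envelopes holds the cheque simply rules out those 2 locations and leaves the remaining 4 envelopes still equally likely by symmetry.
So P(the cheque in envelope 5) = 1/4.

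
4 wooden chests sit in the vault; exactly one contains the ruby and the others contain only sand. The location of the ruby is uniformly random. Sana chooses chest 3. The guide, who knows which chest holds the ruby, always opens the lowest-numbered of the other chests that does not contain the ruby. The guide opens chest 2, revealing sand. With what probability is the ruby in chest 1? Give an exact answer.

Consider each possible location of the ruby in turn.
If it is in chest 1 (prior 1/4): chest 2 is the lowest-numbered option available, probability 1; weight (1/4)·1 = 1/4.
If it is in chest 2 (prior 1/4): the guide opened chest 2, so this case is ruled out; weight (1/4)·0 = 0.
If it is in either of chests 3 and 4 (prior 1/4 each): the guide would have opened chest 1 instead, probability 0; weight (1/4)·0 = 0 each.
The weights sum to 1/4.
So P(the ruby in chest 1 | the guide opened chest 2) = (1/4) / (1/4) = 1.

1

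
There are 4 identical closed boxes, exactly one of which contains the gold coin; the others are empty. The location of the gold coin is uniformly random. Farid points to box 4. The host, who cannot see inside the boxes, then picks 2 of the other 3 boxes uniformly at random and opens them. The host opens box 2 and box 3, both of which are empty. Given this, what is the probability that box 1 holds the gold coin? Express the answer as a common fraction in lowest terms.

Because the host chose which boxes to open without knowing where the gold coin is, the choice is independent of the prize location. Learning that none of the 2 opened boxes holds the gold coin simply rules out those 2 locations and leaves the remaining 2 boxes still equally likely by symmetry.
So P(the gold coin in box 1) = 1/2.

1/2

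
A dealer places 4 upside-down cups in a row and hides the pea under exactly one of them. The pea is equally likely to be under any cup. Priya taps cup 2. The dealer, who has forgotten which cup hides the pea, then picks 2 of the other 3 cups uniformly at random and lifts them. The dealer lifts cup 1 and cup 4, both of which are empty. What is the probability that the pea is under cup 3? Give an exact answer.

Condition on the true location of the pea.
If it is under either of cups 1 and 4 (prior 1/4 each): that cup was opened and seen not to hold the prize — ruled out; weight (1/4)·0 = 0 each.
If it is under either of cups 2 and 3 (prior 1/4 each): the dealer picks exactly this set with probability 1/3 regardless, and none is the prize; weight (1/4)·(1/3) = 1/12 each.
The weights sum to 1/6.
So P(the pea under cup 3 | the dealer opened cup 1 and cup 4) = (1/12) / (1/6) = 1/2.

1/2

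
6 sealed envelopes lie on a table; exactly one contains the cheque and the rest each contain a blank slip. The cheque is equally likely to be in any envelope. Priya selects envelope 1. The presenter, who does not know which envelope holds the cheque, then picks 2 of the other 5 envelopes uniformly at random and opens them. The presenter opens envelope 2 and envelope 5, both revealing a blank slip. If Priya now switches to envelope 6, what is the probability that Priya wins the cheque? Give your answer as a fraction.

Apply Bayes' rule, conditioning on where the cheque actually is.
If it is in any of envelopes 1, 3, 4, and 6 (prior 1/6 each): the presenter picks exactly this set with probability 1/10 regardless, and none is the prize; weight (1/6)·(1/10) = 1/60 each.
If it is in either of envelopes 2 and 5 (prior 1/6 each): that envelope was opened and seen not to hold the prize — ruled out; weight (1/6)·0 = 0 each.
The weights sum to 1/15.
So P(the cheque in envelope 6 | the presenter opened envelope 2 and envelope 5) = (1/60) / (1/15) = 1/4.

1/4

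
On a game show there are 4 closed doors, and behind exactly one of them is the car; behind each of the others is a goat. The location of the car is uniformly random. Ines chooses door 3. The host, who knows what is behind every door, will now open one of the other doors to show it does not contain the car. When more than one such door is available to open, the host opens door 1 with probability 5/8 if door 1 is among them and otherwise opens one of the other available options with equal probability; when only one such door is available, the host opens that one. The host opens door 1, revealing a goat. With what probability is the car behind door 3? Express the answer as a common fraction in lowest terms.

1/3

Consider each possible location of the car in turn.
If it is behind door 1 (prior 1/4): the host opened door 1, so this case is ruled out; weight (1/4)·0 = 0.
If it is behind any of doors 2, 3, and 4 (prior 1/4 each): door 1 is available, opened with probability 5/8; weight (1/4)·(5/8) = 5/32 each.
The weights sum to 15/32.
So P(the car behind door 3 | the host opened door 1) = (5/32) / (15/32) = 1/3.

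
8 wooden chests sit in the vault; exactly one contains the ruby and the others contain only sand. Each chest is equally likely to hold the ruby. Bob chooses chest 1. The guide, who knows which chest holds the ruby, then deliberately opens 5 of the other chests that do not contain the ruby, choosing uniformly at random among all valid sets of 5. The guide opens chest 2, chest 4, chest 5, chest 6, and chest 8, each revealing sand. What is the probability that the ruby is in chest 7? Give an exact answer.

7/16

Condition on the true location of the ruby.
If it is in chest 1 (prior 1/8): the guide has 21 equally likely choices, so probability 1/21; weight (1/8)·(1/21) = 1/168.
If it is in any of chests 2, 4, 5, 6, and 8 (prior 1/8 each): that chest was opened and seen not to hold the prize — ruled out; weight (1/8)·0 = 0 each.
If it is in either of chests 3 and 7 (prior 1/8 each): the guide has 6 equally likely choices, so probability 1/6; weight (1/8)·(1/6) = 1/48 each.
The weights sum to 1/21.
So P(the ruby in chest 7 | the guide opened chest 2, chest 4, chest 5, chest 6, and chest 8) = (1/48) / (1/21) = 7/16.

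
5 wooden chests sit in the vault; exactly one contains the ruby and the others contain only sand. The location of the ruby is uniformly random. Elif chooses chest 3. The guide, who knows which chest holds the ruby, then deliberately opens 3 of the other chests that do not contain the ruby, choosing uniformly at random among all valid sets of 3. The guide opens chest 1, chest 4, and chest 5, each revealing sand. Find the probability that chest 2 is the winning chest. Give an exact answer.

4/5

Consider each possible location of the ruby in turn.
If it is in any of chests 1, 4, and 5 (prior 1/5 each): that chest was opened and seen not to hold the prize — ruled out; weight (1/5)·0 = 0 each.
If it is in chest 2 (prior 1/5): the guide has no choice, probability 1; weight (1/5)·1 = 1/5.
If it is in chest 3 (prior 1/5): the guide has 4 equally likely choices, so probability 1/4; weight (1/5)·(1/4) = 1/20.
The weights sum to 1/4.
So P(the ruby in chest 2 | the guide opened chest 1, chest 4, and chest 5) = (1/5) / (1/4) = 4/5.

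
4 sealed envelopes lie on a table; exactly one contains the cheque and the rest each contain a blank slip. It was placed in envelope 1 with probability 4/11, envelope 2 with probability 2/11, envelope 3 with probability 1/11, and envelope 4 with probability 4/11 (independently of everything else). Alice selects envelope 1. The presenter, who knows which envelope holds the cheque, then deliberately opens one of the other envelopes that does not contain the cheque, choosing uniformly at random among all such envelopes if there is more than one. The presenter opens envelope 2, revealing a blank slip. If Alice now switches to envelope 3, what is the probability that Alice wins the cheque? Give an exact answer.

3/23

Apply Bayes' rule, conditioning on where the cheque actually is.
If it is in envelope 1 (prior 4/11): the presenter has 3 equally likely choices, so probability 1/3; weight (4/11)·(1/3) = 4/33.
If it is in envelope 2 (prior 2/11): the presenter opened envelope 2, so this case is ruled out; weight (2/11)·0 = 0.
If it is in envelope 3 (prior 1/11): the presenter has 2 equally likely choices, so probability 1/2; weight (1/11)·(1/2) = 1/22.
If it is in envelope 4 (prior 4/11): the presenter has 2 equally likely choices, so probability 1/2; weight (4/11)·(1/2) = 2/11.
The weights sum to 23/66.
So P(the cheque in envelope 3 | the presenter opened envelope 2) = (1/22) / (23/66) = 3/23.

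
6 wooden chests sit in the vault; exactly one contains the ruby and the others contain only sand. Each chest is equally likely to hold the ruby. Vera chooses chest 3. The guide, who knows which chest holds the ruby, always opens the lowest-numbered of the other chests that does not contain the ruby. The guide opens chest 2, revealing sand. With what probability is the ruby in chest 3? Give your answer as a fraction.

0

Consider each possible location of the ruby in turn.
If it is in chest 1 (prior 1/6): chest 2 is the lowest-numbered option available, probability 1; weight (1/6)·1 = 1/6.
If it is in chest 2 (prior 1/6): the guide opened chest 2, so this case is ruled out; weight (1/6)·0 = 0.
If it is in any of chests 3, 4, 5, and 6 (prior 1/6 each): the guide would have opened chest 1 instead, probability 0; weight (1/6)·0 = 0 each.
The weights sum to 1/6.
So P(the ruby in chest 3 | the guide opened chest 2) = 0 / (1/6) = 0.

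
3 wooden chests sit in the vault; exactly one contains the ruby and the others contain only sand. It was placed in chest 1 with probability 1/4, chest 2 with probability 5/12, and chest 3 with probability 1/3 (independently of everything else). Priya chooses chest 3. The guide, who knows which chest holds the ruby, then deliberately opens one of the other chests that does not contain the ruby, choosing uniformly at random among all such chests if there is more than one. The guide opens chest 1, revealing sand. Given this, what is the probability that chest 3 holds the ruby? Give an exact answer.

2/7

Apply Bayes' rule, conditioning on where the ruby actually is.
If it is in chest 1 (prior 1/4): the guide opened chest 1, so this case is ruled out; weight (1/4)·0 = 0.
If it is in chest 2 (prior 5/12): the guide has no choice, probability 1; weight (5/12)·1 = 5/12.
If it is in chest 3 (prior 1/3): the guide has 2 equally likely choices, so probability 1/2; weight (1/3)·(1/2) = 1/6.
The weights sum to 7/12.
So P(the ruby in chest 3 | the guide opened chest 1) = (1/6) / (7/12) = 2/7.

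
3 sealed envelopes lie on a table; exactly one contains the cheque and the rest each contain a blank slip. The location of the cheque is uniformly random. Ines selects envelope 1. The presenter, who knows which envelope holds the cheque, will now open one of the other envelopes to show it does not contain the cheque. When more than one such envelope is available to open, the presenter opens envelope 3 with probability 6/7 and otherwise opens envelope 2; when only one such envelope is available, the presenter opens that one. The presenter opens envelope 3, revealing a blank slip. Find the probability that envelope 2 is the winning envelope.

Condition on the true location of the cheque.
If it is in envelope 1 (prior 1/3): envelope 3 is available, opened with probability 6/7; weight (1/3)·(6/7) = 2/7.
If it is in envelope 2 (prior 1/3): only envelope 3 is available, probability 1; weight (1/3)·1 = 1/3.
If it is in envelope 3 (prior 1/3): the presenter opened envelope 3, so this case is ruled out; weight (1/3)·0 = 0.
The weights sum to 13/21.
So P(the cheque in envelope 2 | the presenter opened envelope 3) = (1/3) / (13/21) = 7/13.

7/13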